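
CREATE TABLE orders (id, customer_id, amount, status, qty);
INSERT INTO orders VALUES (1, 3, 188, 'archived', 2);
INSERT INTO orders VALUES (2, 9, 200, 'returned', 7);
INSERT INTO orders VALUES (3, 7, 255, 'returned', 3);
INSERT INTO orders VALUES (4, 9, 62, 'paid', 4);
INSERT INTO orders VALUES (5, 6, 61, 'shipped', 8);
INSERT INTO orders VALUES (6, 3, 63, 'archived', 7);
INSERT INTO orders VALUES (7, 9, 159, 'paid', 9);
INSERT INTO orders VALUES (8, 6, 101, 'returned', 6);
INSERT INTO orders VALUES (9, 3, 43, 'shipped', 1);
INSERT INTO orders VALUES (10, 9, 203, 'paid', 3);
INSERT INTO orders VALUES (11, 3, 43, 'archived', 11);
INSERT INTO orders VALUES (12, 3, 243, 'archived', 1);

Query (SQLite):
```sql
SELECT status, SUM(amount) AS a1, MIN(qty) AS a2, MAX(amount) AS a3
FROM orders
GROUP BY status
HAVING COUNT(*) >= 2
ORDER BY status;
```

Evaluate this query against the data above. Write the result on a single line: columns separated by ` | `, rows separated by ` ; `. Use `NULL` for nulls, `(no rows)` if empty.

archived | 537 | 1 | 243 ; paid | 424 | 3 | 203 ; returned | 556 | 3 | 255 ; shipped | 104 | 1 | 61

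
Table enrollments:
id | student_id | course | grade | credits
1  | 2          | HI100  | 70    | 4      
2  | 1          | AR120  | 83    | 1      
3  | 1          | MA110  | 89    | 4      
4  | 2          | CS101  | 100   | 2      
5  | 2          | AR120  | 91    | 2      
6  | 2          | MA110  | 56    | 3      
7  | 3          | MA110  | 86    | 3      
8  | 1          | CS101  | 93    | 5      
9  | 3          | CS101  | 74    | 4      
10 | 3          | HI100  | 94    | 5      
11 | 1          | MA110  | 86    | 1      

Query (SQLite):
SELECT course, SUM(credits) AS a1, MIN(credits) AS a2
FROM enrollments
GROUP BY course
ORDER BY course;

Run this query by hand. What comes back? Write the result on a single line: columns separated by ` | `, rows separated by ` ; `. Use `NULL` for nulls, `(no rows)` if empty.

AR120 | 3 | 1 ; CS101 | 11 | 2 ; HI100 | 9 | 4 ; MA110 | 11 | 1

Group enrollments by course.
Per group compute: SUM(credits), MIN(credits).
  AR120: ids {2, 5} → SUM(credits)=3, MIN(credits)=1
  CS101: ids {4, 8, 9} → SUM(credits)=11, MIN(credits)=2
  HI100: ids {1, 10} → SUM(credits)=9, MIN(credits)=4
  MA110: ids {3, 6, 7, 11} → SUM(credits)=11, MIN(credits)=1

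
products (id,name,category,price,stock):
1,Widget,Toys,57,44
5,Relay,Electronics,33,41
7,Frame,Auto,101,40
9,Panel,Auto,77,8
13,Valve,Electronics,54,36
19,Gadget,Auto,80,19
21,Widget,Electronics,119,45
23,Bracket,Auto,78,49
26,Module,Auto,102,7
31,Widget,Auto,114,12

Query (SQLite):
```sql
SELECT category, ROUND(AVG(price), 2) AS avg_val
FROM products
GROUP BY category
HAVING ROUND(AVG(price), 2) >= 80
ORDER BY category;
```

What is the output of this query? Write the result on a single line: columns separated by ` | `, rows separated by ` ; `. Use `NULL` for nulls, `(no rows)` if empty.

Auto | 92

Partition products by category; compute ROUND(AVG(price), 2) within each group.
HAVING: keep groups where ROUND(AVG(price), 2) >= 80.
  Auto: ids {7, 9, 19, 23, 26, 31} → ROUND(AVG(price), 2)=92
  Electronics: ids {5, 13, 21} → ROUND(AVG(price), 2)=68.67
  Toys: ids {1} → ROUND(AVG(price), 2)=57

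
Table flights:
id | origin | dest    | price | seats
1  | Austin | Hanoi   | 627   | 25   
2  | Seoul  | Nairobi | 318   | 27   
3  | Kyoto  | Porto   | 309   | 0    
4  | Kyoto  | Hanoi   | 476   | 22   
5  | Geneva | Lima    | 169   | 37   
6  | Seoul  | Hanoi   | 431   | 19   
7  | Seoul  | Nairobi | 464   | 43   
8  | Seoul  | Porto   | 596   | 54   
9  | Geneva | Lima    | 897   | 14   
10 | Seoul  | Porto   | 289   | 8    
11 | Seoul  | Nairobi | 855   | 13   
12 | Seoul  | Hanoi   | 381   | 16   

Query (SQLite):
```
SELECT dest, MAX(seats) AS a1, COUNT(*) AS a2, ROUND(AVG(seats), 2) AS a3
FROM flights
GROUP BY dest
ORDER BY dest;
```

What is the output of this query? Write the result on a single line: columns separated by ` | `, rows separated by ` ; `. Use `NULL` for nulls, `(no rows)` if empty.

Hanoi | 25 | 4 | 20.5 ; Lima | 37 | 2 | 25.5 ; Nairobi | 43 | 3 | 27.67 ; Porto | 54 | 3 | 20.67

Group flights by dest.
Per group compute: MAX(seats), COUNT(*), ROUND(AVG(seats), 2).
  Hanoi: ids {1, 4, 6, 12} → MAX(seats)=25, COUNT(*)=4, ROUND(AVG(seats), 2)=20.5
  Lima: ids {5, 9} → MAX(seats)=37, COUNT(*)=2, ROUND(AVG(seats), 2)=25.5
  Nairobi: ids {2, 7, 11} → MAX(seats)=43, COUNT(*)=3, ROUND(AVG(seats), 2)=27.67
  Porto: ids {3, 8, 10} → MAX(seats)=54, COUNT(*)=3, ROUND(AVG(seats), 2)=20.67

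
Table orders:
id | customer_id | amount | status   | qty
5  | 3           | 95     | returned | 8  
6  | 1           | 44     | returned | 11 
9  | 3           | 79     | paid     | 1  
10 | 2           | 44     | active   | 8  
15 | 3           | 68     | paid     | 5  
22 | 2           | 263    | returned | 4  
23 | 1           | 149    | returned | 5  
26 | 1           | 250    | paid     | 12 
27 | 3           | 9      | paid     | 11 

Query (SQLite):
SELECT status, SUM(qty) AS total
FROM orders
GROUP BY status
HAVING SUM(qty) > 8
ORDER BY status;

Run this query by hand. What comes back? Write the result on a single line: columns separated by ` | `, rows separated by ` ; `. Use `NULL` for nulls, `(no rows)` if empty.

paid | 29 ; returned | 28

Partition orders by status; compute SUM(qty) within each group.
HAVING: keep groups where SUM(qty) > 8.
  active: ids {10} → SUM(qty)=8
  paid: ids {9, 15, 26, 27} → SUM(qty)=29
  returned: ids {5, 6, 22, 23} → SUM(qty)=28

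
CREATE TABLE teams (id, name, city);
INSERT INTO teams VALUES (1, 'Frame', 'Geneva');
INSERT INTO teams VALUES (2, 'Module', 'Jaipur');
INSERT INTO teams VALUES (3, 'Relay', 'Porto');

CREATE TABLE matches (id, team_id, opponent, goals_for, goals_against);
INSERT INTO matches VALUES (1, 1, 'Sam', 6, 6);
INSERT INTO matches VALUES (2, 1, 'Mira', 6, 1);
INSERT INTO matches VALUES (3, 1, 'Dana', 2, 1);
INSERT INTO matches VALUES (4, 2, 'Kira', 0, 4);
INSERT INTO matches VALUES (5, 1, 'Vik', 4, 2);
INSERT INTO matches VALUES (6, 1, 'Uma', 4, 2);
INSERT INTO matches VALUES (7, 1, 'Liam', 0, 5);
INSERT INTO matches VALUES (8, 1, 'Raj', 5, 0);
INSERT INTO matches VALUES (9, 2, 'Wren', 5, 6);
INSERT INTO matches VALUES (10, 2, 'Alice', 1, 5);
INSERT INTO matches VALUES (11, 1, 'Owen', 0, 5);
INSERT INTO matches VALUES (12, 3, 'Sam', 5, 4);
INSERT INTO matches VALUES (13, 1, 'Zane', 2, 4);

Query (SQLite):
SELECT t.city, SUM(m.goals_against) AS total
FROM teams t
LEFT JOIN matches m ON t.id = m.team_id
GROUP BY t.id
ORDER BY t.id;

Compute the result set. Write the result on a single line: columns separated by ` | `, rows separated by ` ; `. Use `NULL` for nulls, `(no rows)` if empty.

LEFT JOIN keeps every teams row; unmatched ones get NULL for matches columns.
Group by teams.id and compute SUM(m.goals_against). SUM over an all-NULL group is NULL.
  1: ids {1, 2, 3, 5, 6, 7, 8, 11, 13} → SUM(m.goals_against)=26
  2: ids {4, 9, 10} → SUM(m.goals_against)=15
  3: ids {12} → SUM(m.goals_against)=4

Geneva | 26 ; Jaipur | 15 ; Porto | 4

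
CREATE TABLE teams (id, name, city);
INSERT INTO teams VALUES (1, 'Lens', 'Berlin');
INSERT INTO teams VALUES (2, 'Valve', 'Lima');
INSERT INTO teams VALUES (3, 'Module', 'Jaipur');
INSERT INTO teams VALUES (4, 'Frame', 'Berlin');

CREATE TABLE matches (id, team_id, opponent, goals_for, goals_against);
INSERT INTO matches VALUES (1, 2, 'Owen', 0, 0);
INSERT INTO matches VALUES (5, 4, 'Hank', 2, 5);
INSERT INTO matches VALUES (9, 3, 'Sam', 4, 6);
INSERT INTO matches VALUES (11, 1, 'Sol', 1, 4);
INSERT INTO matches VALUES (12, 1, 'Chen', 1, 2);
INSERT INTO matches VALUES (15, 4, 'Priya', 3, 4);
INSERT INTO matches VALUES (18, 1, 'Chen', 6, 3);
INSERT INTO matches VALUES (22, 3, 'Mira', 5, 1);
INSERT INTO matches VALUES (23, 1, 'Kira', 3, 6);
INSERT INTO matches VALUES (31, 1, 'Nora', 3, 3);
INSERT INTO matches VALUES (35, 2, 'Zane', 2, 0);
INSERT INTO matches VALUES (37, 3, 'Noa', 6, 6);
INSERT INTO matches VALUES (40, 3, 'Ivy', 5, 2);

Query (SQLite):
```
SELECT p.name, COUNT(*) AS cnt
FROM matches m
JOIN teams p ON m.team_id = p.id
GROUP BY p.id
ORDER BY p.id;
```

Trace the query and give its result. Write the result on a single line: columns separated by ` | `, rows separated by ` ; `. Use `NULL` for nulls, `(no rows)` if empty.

Join each matches row to its teams via team_id.
Group joined rows by teams.id; compute COUNT(*) per group.
  1: ids {11, 12, 18, 23, 31} → COUNT(*)=5
  2: ids {1, 35} → COUNT(*)=2
  3: ids {9, 22, 37, 40} → COUNT(*)=4
  4: ids {5, 15} → COUNT(*)=2

Lens | 5 ; Valve | 2 ; Module | 4 ; Frame | 2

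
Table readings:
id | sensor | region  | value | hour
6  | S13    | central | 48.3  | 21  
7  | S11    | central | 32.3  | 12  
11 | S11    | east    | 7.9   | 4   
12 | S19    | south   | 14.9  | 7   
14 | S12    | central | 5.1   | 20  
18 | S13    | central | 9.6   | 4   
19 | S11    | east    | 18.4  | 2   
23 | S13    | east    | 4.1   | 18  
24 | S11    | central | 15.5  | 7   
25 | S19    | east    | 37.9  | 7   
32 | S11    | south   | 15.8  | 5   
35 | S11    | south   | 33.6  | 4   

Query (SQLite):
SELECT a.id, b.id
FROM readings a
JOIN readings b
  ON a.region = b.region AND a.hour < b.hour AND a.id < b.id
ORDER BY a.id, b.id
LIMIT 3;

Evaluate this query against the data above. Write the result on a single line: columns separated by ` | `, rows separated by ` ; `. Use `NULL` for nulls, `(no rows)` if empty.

Pairs (a,b) with same region, a.hour < b.hour, a.id < b.id.
region groups: central:{6,7,14,18,24} east:{11,19,23,25} south:{12,32,35}
Ordered by (a.id, b.id); first 3.

7 | 14 ; 11 | 23 ; 11 | 25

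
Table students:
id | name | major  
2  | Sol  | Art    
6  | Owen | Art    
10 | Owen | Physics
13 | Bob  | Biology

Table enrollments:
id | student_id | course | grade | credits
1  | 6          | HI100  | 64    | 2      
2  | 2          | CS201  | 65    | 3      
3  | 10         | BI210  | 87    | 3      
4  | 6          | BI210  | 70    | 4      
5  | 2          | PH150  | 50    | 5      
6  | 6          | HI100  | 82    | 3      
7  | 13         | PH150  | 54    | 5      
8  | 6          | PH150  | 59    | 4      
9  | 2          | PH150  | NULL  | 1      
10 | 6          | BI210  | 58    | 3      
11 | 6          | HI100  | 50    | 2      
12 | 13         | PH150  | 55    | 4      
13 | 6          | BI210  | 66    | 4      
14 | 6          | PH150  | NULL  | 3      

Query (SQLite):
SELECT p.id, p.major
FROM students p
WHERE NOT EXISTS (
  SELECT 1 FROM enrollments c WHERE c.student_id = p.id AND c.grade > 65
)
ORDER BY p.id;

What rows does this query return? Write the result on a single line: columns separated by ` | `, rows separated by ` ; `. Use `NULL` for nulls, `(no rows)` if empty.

For each students row, check whether any enrollments with matching student_id has grade > 65.
Keep rows where that is false.

2 | Art ; 13 | Biology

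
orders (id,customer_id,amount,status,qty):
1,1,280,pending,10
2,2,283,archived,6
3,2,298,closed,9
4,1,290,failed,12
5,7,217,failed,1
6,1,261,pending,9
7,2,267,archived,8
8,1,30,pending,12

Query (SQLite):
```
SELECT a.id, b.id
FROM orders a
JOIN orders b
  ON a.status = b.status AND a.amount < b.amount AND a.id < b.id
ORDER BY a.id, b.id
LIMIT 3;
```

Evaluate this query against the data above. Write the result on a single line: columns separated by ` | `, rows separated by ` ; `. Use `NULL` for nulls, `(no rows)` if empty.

Pairs (a,b) with same status, a.amount < b.amount, a.id < b.id.
status groups: archived:{2,7} closed:{3} failed:{4,5} pending:{1,6,8}
Ordered by (a.id, b.id); first 3.

(no rows)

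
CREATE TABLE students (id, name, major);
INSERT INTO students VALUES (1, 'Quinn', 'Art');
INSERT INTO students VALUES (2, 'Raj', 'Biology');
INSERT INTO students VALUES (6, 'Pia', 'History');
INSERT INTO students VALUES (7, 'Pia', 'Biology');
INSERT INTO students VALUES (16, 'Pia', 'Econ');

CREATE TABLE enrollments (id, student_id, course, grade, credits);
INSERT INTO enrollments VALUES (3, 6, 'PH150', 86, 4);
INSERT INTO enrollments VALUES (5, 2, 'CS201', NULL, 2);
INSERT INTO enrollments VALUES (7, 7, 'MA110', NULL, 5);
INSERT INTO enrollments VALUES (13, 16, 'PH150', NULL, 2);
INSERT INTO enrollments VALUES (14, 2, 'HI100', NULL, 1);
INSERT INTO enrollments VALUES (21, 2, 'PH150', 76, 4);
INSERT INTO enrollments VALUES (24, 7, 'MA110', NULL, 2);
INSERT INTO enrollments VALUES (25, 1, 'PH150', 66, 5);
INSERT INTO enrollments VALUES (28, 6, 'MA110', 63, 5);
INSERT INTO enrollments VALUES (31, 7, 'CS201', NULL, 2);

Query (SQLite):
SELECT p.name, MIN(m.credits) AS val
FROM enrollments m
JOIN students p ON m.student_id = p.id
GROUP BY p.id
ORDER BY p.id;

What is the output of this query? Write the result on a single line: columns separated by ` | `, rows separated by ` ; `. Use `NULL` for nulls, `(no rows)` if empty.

Quinn | 5 ; Raj | 1 ; Pia | 4 ; Pia | 2 ; Pia | 2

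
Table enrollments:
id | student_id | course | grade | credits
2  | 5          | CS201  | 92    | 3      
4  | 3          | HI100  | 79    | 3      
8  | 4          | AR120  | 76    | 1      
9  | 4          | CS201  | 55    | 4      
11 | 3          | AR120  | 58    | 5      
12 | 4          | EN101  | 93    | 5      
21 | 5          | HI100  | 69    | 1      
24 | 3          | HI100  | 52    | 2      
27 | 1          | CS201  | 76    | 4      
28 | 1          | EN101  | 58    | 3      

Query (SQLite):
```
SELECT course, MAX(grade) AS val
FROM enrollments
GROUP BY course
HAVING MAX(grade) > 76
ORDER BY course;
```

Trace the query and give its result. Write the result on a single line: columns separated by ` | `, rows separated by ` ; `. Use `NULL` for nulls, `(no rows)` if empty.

CS201 | 92 ; EN101 | 93 ; HI100 | 79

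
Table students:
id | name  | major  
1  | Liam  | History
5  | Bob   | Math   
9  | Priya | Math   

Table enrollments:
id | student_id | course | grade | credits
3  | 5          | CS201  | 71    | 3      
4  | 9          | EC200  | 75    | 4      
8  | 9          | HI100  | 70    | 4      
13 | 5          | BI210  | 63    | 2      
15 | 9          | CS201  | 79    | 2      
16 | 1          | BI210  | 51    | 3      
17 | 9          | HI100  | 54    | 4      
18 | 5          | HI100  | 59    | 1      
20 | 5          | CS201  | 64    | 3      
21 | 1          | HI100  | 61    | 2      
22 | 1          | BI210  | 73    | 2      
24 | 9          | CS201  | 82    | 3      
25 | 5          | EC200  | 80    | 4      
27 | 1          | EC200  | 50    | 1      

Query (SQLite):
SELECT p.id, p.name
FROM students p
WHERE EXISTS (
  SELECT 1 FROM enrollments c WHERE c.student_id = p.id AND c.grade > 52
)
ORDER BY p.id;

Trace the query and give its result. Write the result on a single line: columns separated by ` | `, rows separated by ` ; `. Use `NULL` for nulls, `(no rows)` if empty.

For each students row, check whether any enrollments with matching student_id has grade > 52.
Keep rows where that is true.

1 | Liam ; 5 | Bob ; 9 | Priya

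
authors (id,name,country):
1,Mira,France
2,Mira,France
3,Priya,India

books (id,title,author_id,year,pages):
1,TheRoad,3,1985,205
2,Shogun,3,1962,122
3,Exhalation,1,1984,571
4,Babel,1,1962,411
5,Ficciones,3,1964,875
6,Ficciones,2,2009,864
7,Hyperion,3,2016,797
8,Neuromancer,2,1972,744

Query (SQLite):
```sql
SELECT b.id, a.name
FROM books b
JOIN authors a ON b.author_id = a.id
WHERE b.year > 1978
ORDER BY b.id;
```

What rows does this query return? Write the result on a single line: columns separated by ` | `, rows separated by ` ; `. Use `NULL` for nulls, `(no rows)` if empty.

Each books row matches the authors row where author_id = authors.id.
Then keep rows with b.year > 1978.

1 | Priya ; 3 | Mira ; 6 | Mira ; 7 | Priya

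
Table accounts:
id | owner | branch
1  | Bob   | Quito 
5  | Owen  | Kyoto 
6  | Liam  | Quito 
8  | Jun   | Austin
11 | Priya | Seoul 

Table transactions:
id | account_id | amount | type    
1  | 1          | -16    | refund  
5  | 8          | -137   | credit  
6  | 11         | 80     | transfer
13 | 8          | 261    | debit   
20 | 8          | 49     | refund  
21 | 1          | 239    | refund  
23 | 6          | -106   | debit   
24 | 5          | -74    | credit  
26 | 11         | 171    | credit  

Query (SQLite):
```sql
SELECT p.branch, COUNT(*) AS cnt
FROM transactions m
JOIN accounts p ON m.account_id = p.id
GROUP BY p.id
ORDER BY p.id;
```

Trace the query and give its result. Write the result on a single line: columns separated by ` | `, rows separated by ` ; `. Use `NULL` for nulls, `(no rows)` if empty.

Quito | 2 ; Kyoto | 1 ; Quito | 1 ; Austin | 3 ; Seoul | 2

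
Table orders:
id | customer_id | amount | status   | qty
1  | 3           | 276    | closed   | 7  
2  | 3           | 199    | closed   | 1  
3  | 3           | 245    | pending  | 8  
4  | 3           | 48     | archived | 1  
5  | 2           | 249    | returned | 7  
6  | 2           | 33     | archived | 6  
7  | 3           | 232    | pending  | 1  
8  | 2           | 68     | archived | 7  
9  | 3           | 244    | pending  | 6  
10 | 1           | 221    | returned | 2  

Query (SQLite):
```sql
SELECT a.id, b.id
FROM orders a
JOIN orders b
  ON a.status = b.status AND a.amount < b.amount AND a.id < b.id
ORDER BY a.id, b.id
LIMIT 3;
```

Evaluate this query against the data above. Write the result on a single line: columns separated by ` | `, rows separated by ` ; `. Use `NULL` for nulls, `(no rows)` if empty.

4 | 8 ; 6 | 8 ; 7 | 9

Pairs (a,b) with same status, a.amount < b.amount, a.id < b.id.
status groups: archived:{4,6,8} closed:{1,2} pending:{3,7,9} returned:{5,10}
Ordered by (a.id, b.id); first 3.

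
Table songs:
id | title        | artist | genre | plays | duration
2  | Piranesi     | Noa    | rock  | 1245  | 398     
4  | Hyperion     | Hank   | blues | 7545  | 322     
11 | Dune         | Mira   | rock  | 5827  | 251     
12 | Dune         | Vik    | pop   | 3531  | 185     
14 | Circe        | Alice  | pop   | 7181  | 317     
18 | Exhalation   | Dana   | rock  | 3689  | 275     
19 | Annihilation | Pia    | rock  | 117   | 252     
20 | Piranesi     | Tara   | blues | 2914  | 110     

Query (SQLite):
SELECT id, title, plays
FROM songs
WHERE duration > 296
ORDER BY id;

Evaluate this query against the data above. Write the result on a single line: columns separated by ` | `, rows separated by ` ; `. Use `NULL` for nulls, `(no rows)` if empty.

2 | Piranesi | 1245 ; 4 | Hyperion | 7545 ; 14 | Circe | 7181

duration > 296: ids {2, 4, 14}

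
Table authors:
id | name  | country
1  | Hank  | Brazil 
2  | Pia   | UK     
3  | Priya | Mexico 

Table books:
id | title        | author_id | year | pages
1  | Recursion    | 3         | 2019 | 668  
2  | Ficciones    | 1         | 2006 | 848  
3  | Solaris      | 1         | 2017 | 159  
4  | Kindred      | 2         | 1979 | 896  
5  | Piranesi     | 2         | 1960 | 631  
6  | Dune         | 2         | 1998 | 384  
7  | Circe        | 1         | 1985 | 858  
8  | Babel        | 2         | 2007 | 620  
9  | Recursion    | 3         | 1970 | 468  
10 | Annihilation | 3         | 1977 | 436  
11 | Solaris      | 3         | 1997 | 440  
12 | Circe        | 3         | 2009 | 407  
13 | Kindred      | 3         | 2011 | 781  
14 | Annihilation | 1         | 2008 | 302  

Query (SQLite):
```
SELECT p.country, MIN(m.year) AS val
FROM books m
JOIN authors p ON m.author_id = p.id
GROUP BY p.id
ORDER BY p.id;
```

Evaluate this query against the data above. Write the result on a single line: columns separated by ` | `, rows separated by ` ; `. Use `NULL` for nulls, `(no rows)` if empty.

Join each books row to its authors via author_id.
Group joined rows by authors.id; compute MIN(m.year) per group.
  1: ids {2, 3, 7, 14} → MIN(m.year)=1985
  2: ids {4, 5, 6, 8} → MIN(m.year)=1960
  3: ids {1, 9, 10, 11, 12, 13} → MIN(m.year)=1970

Brazil | 1985 ; UK | 1960 ; Mexico | 1970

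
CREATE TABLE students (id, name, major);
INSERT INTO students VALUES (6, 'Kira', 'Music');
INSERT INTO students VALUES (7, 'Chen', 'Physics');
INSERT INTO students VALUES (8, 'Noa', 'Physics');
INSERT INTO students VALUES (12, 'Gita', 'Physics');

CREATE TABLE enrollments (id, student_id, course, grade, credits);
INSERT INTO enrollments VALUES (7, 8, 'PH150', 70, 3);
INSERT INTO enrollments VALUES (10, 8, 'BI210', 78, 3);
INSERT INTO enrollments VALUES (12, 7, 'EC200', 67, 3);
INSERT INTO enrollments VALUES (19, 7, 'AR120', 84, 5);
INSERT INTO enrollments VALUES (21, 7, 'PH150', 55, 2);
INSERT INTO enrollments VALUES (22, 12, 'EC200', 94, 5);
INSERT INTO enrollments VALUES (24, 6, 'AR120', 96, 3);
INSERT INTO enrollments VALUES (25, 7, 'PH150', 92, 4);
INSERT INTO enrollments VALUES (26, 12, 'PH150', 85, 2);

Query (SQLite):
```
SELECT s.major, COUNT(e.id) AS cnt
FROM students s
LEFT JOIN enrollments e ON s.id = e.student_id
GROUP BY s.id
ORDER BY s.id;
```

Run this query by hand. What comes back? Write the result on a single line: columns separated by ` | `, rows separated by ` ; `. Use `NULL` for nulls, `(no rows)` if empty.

LEFT JOIN keeps every students row; unmatched ones get NULL for enrollments columns.
Group by students.id and compute COUNT(e.id). COUNT(col) of an all-NULL group is 0.
  6: ids {24} → COUNT(e.id)=1
  7: ids {12, 19, 21, 25} → COUNT(e.id)=4
  8: ids {7, 10} → COUNT(e.id)=2
  12: ids {22, 26} → COUNT(e.id)=2

Music | 1 ; Physics | 4 ; Physics | 2 ; Physics | 2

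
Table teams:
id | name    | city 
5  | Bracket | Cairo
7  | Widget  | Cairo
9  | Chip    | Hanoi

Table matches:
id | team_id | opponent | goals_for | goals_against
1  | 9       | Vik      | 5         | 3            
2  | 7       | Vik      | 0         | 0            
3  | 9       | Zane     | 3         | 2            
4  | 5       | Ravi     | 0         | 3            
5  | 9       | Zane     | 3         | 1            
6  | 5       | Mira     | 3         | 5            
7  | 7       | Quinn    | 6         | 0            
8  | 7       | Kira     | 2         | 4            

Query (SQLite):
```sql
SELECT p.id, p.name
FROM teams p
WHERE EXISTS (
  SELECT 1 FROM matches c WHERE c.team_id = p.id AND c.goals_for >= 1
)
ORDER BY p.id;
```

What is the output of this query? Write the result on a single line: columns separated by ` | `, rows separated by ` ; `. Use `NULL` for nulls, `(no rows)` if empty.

For each teams row, check whether any matches with matching team_id has goals_for >= 1.
Keep rows where that is true.

5 | Bracket ; 7 | Widget ; 9 | Chip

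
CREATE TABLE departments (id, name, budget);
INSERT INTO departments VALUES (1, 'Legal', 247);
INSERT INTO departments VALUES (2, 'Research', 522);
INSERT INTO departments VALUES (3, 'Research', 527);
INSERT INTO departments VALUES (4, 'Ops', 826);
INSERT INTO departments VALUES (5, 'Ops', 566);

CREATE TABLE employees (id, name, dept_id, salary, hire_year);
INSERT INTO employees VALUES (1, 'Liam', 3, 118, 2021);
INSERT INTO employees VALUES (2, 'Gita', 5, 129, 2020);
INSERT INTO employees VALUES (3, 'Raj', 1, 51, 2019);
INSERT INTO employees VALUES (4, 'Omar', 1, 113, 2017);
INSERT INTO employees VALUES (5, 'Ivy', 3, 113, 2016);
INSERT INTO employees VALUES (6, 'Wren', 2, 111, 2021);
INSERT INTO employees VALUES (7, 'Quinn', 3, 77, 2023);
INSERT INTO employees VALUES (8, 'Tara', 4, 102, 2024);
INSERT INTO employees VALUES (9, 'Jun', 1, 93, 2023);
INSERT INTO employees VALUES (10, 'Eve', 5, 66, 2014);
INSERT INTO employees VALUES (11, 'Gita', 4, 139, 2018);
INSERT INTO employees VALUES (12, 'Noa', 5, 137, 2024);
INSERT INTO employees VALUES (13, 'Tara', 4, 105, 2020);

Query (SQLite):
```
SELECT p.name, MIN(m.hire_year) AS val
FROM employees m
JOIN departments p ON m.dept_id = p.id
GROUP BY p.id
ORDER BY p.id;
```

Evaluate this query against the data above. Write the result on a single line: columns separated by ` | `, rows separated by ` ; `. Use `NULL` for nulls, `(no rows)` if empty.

Legal | 2017 ; Research | 2021 ; Research | 2016 ; Ops | 2018 ; Ops | 2014

Join each employees row to its departments via dept_id.
Group joined rows by departments.id; compute MIN(m.hire_year) per group.
  1: ids {3, 4, 9} → MIN(m.hire_year)=2017
  2: ids {6} → MIN(m.hire_year)=2021
  3: ids {1, 5, 7} → MIN(m.hire_year)=2016
  4: ids {8, 11, 13} → MIN(m.hire_year)=2018
  5: ids {2, 10, 12} → MIN(m.hire_year)=2014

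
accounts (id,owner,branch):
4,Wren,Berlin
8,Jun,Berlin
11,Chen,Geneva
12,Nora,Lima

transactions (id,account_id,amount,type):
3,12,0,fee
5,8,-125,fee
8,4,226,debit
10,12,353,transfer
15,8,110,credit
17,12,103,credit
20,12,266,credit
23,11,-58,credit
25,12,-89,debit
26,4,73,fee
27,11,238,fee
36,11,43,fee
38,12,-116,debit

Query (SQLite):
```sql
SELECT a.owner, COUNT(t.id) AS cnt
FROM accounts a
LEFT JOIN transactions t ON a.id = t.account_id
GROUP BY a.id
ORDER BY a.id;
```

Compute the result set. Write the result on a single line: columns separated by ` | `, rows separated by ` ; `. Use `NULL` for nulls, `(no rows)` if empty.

Wren | 2 ; Jun | 2 ; Chen | 3 ; Nora | 6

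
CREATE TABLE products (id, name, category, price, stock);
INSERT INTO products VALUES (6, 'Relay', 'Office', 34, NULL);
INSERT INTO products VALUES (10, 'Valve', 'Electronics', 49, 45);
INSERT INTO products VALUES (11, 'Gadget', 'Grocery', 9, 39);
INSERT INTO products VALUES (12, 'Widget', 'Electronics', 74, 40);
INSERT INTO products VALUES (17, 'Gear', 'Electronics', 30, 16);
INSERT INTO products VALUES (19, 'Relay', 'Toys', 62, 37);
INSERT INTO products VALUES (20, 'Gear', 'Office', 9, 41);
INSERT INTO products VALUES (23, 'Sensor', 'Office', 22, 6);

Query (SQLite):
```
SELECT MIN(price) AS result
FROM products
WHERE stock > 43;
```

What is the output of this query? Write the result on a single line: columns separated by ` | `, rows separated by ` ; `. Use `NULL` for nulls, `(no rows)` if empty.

49

Rows where stock > 43 → price values: [49].
MIN of non-NULL values = 49.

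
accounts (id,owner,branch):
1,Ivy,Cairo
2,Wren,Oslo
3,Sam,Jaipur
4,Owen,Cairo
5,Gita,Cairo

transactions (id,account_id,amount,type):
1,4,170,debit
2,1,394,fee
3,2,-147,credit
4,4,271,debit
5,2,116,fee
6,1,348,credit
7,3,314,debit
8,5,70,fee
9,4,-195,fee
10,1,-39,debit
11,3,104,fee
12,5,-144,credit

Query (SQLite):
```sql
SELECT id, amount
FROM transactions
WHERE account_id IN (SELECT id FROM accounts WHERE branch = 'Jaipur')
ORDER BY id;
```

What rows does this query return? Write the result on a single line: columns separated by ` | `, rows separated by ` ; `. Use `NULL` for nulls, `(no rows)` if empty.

Inner query: accounts.id where branch = 'Jaipur'.
Outer: keep transactions rows whose account_id is in that set.
Inner query → {3}

7 | 314 ; 11 | 104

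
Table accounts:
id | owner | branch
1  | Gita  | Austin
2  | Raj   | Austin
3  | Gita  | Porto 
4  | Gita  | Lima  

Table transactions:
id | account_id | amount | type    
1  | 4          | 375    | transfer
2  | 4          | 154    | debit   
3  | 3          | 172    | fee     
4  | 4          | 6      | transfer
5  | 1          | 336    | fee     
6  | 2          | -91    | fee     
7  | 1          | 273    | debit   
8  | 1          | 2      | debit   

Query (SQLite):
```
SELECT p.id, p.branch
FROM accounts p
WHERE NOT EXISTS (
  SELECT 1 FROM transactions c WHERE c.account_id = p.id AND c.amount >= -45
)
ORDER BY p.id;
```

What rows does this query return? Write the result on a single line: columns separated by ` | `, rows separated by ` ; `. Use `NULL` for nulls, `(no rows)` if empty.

2 | Austin

For each accounts row, check whether any transactions with matching account_id has amount >= -45.
Keep rows where that is false.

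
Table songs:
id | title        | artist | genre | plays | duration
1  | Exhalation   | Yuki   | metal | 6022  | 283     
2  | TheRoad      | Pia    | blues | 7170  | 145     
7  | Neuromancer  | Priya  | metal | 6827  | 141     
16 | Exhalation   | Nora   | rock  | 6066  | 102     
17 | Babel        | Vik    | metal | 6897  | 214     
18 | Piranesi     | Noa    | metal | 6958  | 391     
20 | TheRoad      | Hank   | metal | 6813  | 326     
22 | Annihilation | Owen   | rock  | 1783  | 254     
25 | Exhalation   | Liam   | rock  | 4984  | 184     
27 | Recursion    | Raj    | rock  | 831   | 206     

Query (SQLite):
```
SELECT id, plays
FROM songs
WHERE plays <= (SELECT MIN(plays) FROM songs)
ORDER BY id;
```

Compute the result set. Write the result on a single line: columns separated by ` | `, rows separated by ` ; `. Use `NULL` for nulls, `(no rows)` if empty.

27 | 831

Scalar subquery: MIN(plays) over all songs rows = 831.
Keep rows where plays <= that value.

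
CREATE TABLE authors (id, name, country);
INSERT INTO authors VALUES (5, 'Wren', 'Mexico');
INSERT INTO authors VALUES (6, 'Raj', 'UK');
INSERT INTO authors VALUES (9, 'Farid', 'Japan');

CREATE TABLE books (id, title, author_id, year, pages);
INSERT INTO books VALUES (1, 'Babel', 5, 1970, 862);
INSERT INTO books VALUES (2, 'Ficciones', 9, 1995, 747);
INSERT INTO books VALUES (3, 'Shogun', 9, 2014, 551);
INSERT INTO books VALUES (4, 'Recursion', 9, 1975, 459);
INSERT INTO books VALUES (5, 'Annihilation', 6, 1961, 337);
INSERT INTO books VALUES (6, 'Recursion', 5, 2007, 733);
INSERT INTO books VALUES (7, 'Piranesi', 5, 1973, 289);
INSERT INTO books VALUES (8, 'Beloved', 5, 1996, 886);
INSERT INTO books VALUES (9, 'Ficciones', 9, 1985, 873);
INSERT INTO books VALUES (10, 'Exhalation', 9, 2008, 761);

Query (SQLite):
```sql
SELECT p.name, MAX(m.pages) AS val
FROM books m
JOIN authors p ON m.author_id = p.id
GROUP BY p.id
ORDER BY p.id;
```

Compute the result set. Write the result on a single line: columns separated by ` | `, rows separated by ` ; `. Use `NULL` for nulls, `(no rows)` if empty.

Wren | 886 ; Raj | 337 ; Farid | 873

Join each books row to its authors via author_id.
Group joined rows by authors.id; compute MAX(m.pages) per group.
  5: ids {1, 6, 7, 8} → MAX(m.pages)=886
  6: ids {5} → MAX(m.pages)=337
  9: ids {2, 3, 4, 9, 10} → MAX(m.pages)=873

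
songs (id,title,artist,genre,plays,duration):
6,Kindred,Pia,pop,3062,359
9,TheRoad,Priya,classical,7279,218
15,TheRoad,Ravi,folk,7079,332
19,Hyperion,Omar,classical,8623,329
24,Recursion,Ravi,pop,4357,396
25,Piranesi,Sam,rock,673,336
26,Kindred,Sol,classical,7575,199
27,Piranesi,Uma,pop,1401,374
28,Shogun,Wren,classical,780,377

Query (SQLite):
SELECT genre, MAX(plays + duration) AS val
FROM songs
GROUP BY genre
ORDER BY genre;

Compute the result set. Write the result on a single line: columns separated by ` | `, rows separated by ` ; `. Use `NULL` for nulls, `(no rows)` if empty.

classical | 8952 ; folk | 7411 ; pop | 4753 ; rock | 1009

For each row compute plays + duration.
Group by genre; take MAX of the expression per group.
  classical: ids {9, 19, 26, 28} → MAX(plays + duration)=8952
  folk: ids {15} → MAX(plays + duration)=7411
  pop: ids {6, 24, 27} → MAX(plays + duration)=4753
  rock: ids {25} → MAX(plays + duration)=1009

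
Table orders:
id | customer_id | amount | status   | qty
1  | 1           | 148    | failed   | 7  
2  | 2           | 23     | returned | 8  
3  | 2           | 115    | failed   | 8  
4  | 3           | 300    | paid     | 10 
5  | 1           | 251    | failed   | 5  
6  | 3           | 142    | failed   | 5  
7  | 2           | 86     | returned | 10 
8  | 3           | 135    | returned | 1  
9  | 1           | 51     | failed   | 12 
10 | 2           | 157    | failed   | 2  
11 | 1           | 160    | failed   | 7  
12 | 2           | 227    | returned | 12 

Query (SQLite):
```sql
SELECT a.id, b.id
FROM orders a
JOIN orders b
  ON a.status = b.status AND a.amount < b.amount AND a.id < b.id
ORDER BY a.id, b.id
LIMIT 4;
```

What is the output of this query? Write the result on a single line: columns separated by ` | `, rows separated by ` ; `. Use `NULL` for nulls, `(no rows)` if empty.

Pairs (a,b) with same status, a.amount < b.amount, a.id < b.id.
status groups: failed:{1,3,5,6,9,10,11} paid:{4} returned:{2,7,8,12}
Ordered by (a.id, b.id); first 4.

1 | 5 ; 1 | 10 ; 1 | 11 ; 2 | 7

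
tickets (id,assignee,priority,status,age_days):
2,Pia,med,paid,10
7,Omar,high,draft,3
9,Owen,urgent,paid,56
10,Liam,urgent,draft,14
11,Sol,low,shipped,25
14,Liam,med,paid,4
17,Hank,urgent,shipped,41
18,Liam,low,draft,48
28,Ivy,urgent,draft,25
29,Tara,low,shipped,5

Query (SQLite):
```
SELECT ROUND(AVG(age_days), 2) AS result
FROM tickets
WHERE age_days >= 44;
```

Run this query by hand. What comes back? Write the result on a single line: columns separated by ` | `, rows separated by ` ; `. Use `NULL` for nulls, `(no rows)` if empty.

52

Rows where age_days >= 44 → age_days values: [56, 48].
AVG = 104 / 2 (rounded to 2 dp).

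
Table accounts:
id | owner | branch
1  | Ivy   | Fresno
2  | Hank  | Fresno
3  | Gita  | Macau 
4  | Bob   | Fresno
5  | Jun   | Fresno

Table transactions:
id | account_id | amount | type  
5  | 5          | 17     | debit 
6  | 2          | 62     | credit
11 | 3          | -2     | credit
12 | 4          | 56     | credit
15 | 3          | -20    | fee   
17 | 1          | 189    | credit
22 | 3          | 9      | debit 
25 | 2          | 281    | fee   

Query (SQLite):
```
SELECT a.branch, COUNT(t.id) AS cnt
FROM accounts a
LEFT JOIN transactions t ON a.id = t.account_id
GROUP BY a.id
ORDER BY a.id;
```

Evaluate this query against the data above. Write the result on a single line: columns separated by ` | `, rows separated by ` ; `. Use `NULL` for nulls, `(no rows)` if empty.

Fresno | 1 ; Fresno | 2 ; Macau | 3 ; Fresno | 1 ; Fresno | 1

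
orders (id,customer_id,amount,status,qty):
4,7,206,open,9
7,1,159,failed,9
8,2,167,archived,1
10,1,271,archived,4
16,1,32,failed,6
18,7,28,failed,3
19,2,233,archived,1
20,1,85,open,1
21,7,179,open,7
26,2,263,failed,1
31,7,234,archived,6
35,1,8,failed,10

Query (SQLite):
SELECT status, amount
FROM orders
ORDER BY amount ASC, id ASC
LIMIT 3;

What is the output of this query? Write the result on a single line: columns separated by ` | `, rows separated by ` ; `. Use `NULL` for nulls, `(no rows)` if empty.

Sort by amount asc, tiebreak id asc: (8, id=35), (28, id=18), (32, id=16), (85, id=20), (159, id=7), (167, id=8) …. Take first 3.

failed | 8 ; failed | 28 ; failed | 32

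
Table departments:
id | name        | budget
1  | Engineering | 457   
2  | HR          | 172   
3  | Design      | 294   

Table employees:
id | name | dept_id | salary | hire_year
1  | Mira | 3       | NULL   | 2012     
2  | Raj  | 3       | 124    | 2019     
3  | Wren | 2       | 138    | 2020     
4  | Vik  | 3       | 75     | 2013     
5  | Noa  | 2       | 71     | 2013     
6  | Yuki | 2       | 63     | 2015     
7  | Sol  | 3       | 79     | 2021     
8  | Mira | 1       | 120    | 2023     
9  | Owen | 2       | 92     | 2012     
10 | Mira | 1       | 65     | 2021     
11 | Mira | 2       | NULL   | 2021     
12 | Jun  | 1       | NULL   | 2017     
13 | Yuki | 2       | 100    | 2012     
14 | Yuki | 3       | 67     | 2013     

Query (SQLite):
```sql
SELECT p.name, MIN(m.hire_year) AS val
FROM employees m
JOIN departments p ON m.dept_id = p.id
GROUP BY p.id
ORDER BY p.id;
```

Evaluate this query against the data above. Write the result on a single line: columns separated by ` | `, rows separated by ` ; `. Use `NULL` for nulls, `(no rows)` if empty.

Engineering | 2017 ; HR | 2012 ; Design | 2012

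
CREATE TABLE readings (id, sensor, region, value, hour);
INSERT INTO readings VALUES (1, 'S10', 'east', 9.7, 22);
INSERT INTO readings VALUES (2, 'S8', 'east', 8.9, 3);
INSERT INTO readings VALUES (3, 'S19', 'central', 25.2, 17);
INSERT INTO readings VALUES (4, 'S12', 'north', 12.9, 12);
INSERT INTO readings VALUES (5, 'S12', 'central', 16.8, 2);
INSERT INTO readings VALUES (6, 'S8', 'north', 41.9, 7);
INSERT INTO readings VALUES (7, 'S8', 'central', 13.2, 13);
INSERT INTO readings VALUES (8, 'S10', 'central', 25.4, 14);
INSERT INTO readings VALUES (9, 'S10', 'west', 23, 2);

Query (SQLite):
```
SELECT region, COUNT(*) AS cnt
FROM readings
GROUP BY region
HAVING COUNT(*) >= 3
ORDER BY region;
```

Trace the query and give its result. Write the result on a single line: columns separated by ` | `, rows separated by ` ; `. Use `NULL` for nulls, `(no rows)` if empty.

central | 4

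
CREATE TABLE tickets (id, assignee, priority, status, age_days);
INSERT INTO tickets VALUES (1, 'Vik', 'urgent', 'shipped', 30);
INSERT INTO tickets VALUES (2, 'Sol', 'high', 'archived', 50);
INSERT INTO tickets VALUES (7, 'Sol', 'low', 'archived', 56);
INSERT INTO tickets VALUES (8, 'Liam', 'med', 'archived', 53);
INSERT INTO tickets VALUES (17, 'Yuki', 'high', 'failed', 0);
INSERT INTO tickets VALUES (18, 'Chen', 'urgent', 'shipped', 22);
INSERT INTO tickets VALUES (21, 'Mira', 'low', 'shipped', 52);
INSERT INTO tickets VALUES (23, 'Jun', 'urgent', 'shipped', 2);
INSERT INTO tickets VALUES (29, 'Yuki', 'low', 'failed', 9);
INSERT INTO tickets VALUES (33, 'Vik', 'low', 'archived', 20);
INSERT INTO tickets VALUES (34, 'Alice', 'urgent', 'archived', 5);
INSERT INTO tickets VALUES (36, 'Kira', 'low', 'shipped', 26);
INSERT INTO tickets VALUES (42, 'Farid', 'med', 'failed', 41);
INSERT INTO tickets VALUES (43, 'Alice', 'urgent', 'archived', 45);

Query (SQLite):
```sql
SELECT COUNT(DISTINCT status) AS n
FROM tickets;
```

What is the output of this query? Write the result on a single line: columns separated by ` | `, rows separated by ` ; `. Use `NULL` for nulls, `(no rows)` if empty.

3

Count distinct non-NULL status values.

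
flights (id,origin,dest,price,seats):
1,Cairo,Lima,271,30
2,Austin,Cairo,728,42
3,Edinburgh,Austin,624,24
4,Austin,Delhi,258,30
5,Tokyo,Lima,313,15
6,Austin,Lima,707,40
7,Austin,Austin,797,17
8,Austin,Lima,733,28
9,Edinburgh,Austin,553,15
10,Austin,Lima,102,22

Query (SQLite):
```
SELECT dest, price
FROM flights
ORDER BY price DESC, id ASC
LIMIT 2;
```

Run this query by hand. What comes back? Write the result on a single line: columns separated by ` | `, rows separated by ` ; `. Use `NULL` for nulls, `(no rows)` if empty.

Austin | 797 ; Lima | 733

Sort by price desc, tiebreak id asc: (797, id=7), (733, id=8), (728, id=2), (707, id=6), (624, id=3) …. Take first 2.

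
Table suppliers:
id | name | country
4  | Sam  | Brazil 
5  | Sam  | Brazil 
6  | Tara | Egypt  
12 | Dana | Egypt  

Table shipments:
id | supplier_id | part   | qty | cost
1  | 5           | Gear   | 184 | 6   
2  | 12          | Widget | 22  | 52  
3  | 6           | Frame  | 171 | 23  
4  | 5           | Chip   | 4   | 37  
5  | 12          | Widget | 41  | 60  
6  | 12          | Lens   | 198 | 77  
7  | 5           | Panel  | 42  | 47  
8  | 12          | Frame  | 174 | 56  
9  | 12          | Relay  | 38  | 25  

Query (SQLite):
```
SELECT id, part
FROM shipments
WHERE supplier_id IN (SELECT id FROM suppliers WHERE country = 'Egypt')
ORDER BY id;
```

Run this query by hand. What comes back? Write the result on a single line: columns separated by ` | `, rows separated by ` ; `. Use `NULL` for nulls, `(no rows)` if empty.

2 | Widget ; 3 | Frame ; 5 | Widget ; 6 | Lens ; 8 | Frame ; 9 | Relay

Inner query: suppliers.id where country = 'Egypt'.
Outer: keep shipments rows whose supplier_id is in that set.
Inner query → {6, 12}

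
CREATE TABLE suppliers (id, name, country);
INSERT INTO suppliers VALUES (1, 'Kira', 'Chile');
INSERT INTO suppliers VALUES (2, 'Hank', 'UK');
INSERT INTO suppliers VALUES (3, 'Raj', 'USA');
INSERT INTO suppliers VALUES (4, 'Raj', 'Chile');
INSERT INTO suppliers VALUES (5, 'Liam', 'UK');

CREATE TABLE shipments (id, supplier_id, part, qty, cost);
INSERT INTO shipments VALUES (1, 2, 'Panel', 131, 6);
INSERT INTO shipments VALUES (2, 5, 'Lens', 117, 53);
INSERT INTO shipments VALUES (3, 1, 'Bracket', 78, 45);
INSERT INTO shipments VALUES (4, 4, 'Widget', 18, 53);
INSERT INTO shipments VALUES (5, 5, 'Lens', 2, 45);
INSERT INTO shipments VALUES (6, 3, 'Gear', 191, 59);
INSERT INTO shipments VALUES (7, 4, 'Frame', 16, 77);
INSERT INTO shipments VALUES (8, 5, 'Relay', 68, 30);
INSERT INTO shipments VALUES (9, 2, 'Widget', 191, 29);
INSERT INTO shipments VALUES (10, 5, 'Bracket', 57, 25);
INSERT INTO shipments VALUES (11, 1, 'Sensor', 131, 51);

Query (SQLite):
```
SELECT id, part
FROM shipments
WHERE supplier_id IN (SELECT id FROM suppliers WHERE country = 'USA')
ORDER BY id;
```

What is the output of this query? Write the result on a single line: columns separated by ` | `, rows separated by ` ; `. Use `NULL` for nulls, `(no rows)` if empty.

6 | Gear

Inner query: suppliers.id where country = 'USA'.
Outer: keep shipments rows whose supplier_id is in that set.
Inner query → {3}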